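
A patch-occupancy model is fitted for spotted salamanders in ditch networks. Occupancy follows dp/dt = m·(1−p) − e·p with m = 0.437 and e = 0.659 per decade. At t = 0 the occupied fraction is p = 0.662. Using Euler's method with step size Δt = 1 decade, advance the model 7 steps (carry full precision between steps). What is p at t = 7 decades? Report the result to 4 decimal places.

0.3987

Update rule: p ← p + [m·(1−p) − e·p]·Δt with Δt = 1.
t = 1: p = 0.66200 + (-0.28855) = 0.37345
t = 2: p = 0.37345 + (+0.02770) = 0.40115
t = 3: p = 0.40115 + (-0.00266) = 0.39849
t = 4: p = 0.39849 + (+0.00026) = 0.39874
t = 5: p = 0.39874 + (-0.00002) = 0.39872
t = 6: p = 0.39872 + (+0.00000) = 0.39872
t = 7: p = 0.39872 + (-0.00000) = 0.39872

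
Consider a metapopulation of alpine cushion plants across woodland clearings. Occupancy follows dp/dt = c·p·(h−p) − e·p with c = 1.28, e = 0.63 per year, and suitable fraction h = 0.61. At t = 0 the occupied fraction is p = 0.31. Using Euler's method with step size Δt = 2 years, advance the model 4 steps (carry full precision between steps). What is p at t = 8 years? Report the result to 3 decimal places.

Update rule: p ← p + [c·p·(h−p) − e·p]·Δt with Δt = 2.
t = 2: p = 0.31000 + (-0.15252) = 0.15748
t = 4: p = 0.15748 + (-0.01599) = 0.14149
t = 6: p = 0.14149 + (-0.00858) = 0.13291
t = 8: p = 0.13291 + (-0.00514) = 0.12777

0.128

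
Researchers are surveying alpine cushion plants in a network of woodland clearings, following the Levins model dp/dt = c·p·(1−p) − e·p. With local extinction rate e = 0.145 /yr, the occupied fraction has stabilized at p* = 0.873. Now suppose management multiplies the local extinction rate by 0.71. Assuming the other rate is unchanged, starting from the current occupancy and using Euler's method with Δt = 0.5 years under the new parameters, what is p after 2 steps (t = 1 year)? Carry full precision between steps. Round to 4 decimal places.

Balance c(1−p*) = e gives c = e/(1 − 0.87300) = 0.145/0.12700 = 1.14173.
Starting from p₀ = 0.87300; update p ← p + (dp/dt)·Δt with the new parameters.
  1  |  dp/dt·Δt = +0.018355  |  p_1 = 0.891355
  2  |  dp/dt·Δt = +0.009401  |  p_2 = 0.900756

0.9008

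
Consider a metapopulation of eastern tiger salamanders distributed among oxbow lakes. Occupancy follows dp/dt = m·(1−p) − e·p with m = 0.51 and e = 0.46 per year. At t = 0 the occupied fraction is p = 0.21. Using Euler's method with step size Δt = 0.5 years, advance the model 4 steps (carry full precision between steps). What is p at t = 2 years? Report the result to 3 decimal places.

0.504

Update rule: p ← p + [m·(1−p) − e·p]·Δt with Δt = 0.5.
t = 0.5: p = 0.21000 + (+0.15315) = 0.36315
t = 1: p = 0.36315 + (+0.07887) = 0.44202
t = 1.5: p = 0.44202 + (+0.04062) = 0.48264
t = 2: p = 0.48264 + (+0.02092) = 0.50356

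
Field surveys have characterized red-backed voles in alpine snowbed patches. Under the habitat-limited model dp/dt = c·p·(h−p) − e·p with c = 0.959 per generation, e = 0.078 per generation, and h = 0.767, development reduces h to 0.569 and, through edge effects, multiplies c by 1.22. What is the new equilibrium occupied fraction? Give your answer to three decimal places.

Before: p* = h − e/c = 0.767 − 0.078/0.959 = 0.767 − 0.0813 = 0.6857.
After: c = 1.16998, e = 0.078, h = 0.569; p* = 0.569 − 0.078/1.16998 = 0.5023.

0.502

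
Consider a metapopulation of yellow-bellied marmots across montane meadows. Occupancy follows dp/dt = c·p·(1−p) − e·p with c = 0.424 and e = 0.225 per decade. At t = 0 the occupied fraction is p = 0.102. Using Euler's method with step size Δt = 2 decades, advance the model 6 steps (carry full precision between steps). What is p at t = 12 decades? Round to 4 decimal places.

Update rule: p ← p + [c·p·(1−p) − e·p]·Δt with Δt = 2.
t = 2: p = 0.10200 + (+0.03177) = 0.13377
t = 4: p = 0.13377 + (+0.03807) = 0.17184
t = 6: p = 0.17184 + (+0.04335) = 0.21519
t = 8: p = 0.21519 + (+0.04638) = 0.26157
t = 10: p = 0.26157 + (+0.04609) = 0.30765
t = 12: p = 0.30765 + (+0.04218) = 0.34984

0.3498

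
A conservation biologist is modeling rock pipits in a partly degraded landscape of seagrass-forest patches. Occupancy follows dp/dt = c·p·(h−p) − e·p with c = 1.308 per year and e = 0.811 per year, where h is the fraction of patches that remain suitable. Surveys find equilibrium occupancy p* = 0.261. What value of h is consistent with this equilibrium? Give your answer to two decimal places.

0.88

At equilibrium c(h−p*) = e, so h = p* + e/c.
h = 0.261 + 0.811/1.308 = 0.261 + 0.6200 = 0.8810.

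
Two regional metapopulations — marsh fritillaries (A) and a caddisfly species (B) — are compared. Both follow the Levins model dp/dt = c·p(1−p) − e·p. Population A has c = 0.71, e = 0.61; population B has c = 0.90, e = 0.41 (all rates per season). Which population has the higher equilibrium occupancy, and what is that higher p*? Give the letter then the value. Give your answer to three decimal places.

A: p*_A = 1 − 0.61/0.71 = 0.1408.
B: p*_B = 1 − 0.41/0.90 = 0.5444.
B is higher at 0.5444.

B, 0.544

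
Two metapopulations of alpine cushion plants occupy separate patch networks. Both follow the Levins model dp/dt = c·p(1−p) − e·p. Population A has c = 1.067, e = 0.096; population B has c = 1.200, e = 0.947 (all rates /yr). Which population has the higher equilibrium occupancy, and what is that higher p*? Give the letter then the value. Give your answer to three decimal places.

A, 0.910

A: p*_A = 1 − 0.096/1.067 = 0.9100.
B: p*_B = 1 − 0.947/1.200 = 0.2108.
A is higher at 0.9100.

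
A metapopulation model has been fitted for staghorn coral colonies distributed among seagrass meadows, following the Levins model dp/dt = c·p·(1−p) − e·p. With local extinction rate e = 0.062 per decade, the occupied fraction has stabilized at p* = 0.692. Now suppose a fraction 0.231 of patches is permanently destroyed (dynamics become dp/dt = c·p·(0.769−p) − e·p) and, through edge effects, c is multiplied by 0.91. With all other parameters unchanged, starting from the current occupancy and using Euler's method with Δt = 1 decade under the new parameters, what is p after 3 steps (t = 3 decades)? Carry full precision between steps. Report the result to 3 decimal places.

0.608

Balance c(1−p*) = e gives c = e/(1 − 0.69200) = 0.062/0.30800 = 0.20130.
Starting from p₀ = 0.69200; update p ← p + (dp/dt)·Δt with the new parameters.
  1  |  dp/dt·Δt = -0.033143  |  p_1 = 0.658857
  2  |  dp/dt·Δt = -0.027556  |  p_2 = 0.631301
  3  |  dp/dt·Δt = -0.023217  |  p_3 = 0.608084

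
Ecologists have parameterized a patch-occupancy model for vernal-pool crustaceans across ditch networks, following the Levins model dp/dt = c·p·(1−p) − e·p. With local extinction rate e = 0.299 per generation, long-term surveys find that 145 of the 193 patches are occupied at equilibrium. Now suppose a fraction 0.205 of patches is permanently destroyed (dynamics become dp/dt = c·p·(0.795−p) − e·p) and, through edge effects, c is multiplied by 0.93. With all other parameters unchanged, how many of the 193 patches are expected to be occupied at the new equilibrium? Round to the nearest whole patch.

102

Observed p* = 145/193 = 0.75130.
Balance c(1−p*) = e gives c = e/(1 − 0.75130) = 0.299/0.24870 = 1.20225.
New p* = 0.795 − e/c = 0.795 − 0.29900/1.11809 = 0.52758.
Expected occupied = 193 × 0.52758 = 101.82 ≈ 102.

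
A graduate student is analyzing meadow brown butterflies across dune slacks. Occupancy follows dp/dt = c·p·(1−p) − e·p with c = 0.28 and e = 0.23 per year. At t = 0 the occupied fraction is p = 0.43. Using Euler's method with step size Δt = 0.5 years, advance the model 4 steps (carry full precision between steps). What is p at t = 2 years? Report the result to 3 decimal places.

0.377

Update rule: p ← p + [c·p·(1−p) − e·p]·Δt with Δt = 0.5.
step 1: Δp = -0.01514, p = 0.41486
step 2: Δp = -0.01372, p = 0.40114
step 3: Δp = -0.01250, p = 0.38864
step 4: Δp = -0.01143, p = 0.37721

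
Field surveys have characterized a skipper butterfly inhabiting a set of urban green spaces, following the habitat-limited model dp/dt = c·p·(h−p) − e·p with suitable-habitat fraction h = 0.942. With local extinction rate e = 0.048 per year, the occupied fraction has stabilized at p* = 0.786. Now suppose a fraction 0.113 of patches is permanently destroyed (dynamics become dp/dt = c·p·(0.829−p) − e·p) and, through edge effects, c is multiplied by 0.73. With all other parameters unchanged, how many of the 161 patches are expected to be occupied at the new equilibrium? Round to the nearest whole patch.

Balance c(h−p*) = e gives c = e/(0.942 − 0.78600) = 0.048/0.15600 = 0.30769.
New p* = 0.829 − e/c = 0.829 − 0.04800/0.22461 = 0.61530.
Expected occupied = 161 × 0.61530 = 99.06 ≈ 99.

99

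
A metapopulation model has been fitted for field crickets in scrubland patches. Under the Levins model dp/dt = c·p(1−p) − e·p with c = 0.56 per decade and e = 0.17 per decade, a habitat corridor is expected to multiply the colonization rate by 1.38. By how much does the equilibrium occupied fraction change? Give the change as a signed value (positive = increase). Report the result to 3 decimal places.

Before: p* = 1 − 0.17/0.56 = 0.6964.
After the change, c = 0.7728, e = 0.17, so p* = 1 − 0.17/0.7728 = 0.7800.
Δp* = 0.7800 − 0.6964 = +0.0836.

0.084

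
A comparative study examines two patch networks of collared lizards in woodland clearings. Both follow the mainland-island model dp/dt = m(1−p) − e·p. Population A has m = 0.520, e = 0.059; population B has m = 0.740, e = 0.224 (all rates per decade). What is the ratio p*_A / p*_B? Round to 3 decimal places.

A: p*_A = m/(m+e) = 0.520/0.5790 = 0.8981.
B: p*_B = 0.740/0.9640 = 0.7676.
p*_A / p*_B = 0.8981/0.7676 = 1.1700.

1.170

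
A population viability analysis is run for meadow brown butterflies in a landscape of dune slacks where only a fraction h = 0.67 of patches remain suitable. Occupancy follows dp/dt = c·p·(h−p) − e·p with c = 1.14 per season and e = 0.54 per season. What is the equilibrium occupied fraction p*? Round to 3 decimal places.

Setting dp/dt = 0 and dividing by p* gives c·(h−p*) = e.
So p* = h − e/c = 0.67 − 0.54/1.14 = 0.67 − 0.4737 = 0.1963.

0.196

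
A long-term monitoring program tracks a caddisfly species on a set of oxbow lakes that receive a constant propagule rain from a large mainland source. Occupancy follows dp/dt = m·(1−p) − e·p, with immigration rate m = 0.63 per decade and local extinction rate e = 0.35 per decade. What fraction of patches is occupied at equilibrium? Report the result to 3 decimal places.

0.643

At equilibrium the propagule rain into empty patches balances local extinction: m(1−p*) = e·p*.
p* = m/(m+e) = 0.63/(0.63+0.35) = 0.63/0.9800 = 0.6429.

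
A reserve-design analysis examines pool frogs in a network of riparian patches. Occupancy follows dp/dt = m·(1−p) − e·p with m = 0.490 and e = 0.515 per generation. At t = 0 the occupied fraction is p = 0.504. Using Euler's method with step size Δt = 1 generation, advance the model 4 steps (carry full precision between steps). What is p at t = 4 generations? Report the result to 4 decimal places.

Update rule: p ← p + [m·(1−p) − e·p]·Δt with Δt = 1.
  1  |  dp/dt·Δt = -0.016520  |  p_1 = 0.487480
  2  |  dp/dt·Δt = +0.000083  |  p_2 = 0.487563
  3  |  dp/dt·Δt = -0.000000  |  p_3 = 0.487562
  4  |  dp/dt·Δt = +0.000000  |  p_4 = 0.487562

0.4876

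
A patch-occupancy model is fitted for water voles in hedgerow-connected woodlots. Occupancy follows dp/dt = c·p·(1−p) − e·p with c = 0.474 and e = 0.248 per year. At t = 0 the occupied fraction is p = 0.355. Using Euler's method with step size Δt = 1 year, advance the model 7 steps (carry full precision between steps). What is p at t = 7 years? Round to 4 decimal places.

0.4494

Update rule: p ← p + [c·p·(1−p) − e·p]·Δt with Δt = 1.
t = 1: p = 0.35500 + (+0.02049) = 0.37549
t = 2: p = 0.37549 + (+0.01803) = 0.39352
t = 3: p = 0.39352 + (+0.01553) = 0.40906
t = 4: p = 0.40906 + (+0.01313) = 0.42219
t = 5: p = 0.42219 + (+0.01093) = 0.43312
t = 6: p = 0.43312 + (+0.00897) = 0.44208
t = 7: p = 0.44208 + (+0.00727) = 0.44936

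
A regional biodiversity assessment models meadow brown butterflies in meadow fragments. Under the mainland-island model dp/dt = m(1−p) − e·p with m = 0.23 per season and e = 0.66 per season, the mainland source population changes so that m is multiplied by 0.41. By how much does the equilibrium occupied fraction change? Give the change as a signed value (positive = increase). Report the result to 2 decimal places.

-0.13

Before: p* = 0.23/(0.23+0.66) = 0.2584.
After: m = 0.0943, e = 0.66; p* = 0.0943/0.7543 = 0.1250.
Δp* = 0.1250 − 0.2584 = -0.1334.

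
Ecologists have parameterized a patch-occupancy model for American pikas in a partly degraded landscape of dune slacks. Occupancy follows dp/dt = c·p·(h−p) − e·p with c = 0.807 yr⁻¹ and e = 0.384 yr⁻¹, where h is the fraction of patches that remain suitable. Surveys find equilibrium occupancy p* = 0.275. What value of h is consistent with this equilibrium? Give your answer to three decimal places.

At equilibrium c(h−p*) = e, so h = p* + e/c.
h = 0.275 + 0.384/0.807 = 0.275 + 0.4758 = 0.7508.

0.751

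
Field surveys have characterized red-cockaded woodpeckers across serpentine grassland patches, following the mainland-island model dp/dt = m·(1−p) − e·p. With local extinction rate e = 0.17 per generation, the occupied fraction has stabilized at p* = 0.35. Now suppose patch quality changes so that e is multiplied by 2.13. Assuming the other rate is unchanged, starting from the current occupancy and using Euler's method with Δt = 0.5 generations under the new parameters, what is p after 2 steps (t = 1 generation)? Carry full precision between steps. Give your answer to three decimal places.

0.290

Balance m(1−p*) = e·p* gives m = e·p*/(1−p*) = 0.17×0.35000/0.65000 = 0.09154.
Starting from p₀ = 0.35000; update p ← p + (dp/dt)·Δt with the new parameters.
t = 0.5: p = 0.35000 + (-0.03362) = 0.31638
t = 1: p = 0.31638 + (-0.02599) = 0.29039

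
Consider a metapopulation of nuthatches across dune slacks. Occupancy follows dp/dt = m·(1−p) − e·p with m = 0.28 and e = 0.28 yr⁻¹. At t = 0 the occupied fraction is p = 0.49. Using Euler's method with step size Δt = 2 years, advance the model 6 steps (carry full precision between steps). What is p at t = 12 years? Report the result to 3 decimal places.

Update rule: p ← p + [m·(1−p) − e·p]·Δt with Δt = 2.
step 1: Δp = +0.01120, p = 0.50120
step 2: Δp = -0.00134, p = 0.49986
step 3: Δp = +0.00016, p = 0.50002
step 4: Δp = -0.00002, p = 0.50000
step 5: Δp = +0.00000, p = 0.50000
step 6: Δp = -0.00000, p = 0.50000

0.500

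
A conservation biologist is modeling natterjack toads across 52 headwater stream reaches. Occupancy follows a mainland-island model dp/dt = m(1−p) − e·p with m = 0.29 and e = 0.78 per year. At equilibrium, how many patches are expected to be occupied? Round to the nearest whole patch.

p* = m/(m+e) = 0.29/1.0700 = 0.2710.
Expected occupied patches = N × p* = 52 × 0.2710 = 14.09 ≈ 14.

14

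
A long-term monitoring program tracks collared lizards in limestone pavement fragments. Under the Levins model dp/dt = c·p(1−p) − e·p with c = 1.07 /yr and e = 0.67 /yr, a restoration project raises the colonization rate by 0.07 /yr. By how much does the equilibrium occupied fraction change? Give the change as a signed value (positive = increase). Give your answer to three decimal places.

Before: p* = 1 − 0.67/1.07 = 0.3738.
After the change, c = 1.14, e = 0.67, so p* = 1 − 0.67/1.14 = 0.4123.
Δp* = 0.4123 − 0.3738 = +0.0384.

0.038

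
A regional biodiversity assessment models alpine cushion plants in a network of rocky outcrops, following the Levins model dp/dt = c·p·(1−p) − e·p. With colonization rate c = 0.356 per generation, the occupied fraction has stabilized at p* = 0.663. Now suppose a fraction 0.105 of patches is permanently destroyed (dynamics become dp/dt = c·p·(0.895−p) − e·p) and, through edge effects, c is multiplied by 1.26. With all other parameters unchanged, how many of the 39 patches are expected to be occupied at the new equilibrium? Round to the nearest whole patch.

24

Balance c(1−p*) = e gives e = 0.356×(1 − 0.66300) = 0.11997.
New p* = 0.895 − e/c = 0.895 − 0.11997/0.44856 = 0.62754.
Expected occupied = 39 × 0.62754 = 24.47 ≈ 24.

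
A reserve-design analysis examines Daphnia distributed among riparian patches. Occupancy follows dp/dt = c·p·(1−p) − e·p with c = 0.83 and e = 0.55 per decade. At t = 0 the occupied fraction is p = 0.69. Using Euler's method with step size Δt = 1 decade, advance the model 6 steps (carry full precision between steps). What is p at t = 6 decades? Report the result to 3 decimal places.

0.356

Update rule: p ← p + [c·p·(1−p) − e·p]·Δt with Δt = 1.
p: 0.69000 → 0.48804  (Δp = -0.20196)
p: 0.48804 → 0.42700  (Δp = -0.06104)
p: 0.42700 → 0.39523  (Δp = -0.03177)
p: 0.39523 → 0.37624  (Δp = -0.01899)
p: 0.37624 → 0.36410  (Δp = -0.01214)
p: 0.36410 → 0.35601  (Δp = -0.00808)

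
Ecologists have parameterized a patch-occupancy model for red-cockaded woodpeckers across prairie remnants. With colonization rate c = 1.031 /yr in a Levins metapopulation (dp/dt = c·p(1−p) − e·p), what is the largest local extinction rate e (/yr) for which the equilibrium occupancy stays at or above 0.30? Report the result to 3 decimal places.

0.722

1 − e/c ≥ 0.30 ⇒ e ≤ c(1 − 0.30) = 1.031 × 0.7000.
e_max = 0.7217.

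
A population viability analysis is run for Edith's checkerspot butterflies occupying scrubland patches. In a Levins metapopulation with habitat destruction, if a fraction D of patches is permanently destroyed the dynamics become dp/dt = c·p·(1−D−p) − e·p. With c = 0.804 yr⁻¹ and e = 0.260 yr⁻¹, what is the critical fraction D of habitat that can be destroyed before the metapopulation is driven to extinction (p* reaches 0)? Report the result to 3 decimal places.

0.677

The nontrivial equilibrium is p* = (1−D) − e/c; extinction occurs when this hits zero.
So D_crit = 1 − e/c = 1 − 0.260/0.804 = 1 − 0.3234 = 0.6766.
This equals the undisturbed p*, a classic result of Lande's extension.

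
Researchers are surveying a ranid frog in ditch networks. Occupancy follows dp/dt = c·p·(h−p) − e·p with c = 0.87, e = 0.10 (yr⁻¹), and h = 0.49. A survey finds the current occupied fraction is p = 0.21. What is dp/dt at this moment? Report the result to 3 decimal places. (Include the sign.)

0.030

Colonization term: c·p·(h−p) = 0.87×0.21×0.2800 = 0.05116.
Extinction term: e·p = 0.02100.
dp/dt = 0.05116 − 0.02100 = 0.03016.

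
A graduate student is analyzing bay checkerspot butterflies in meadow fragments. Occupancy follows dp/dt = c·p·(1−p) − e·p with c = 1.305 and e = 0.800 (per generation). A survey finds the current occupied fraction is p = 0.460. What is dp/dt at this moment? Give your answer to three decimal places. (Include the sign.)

-0.044

Colonization term: c·p·(1−p) = 1.305×0.460×0.5400 = 0.32416.
Extinction term: e·p = 0.36800.
dp/dt = 0.32416 − 0.36800 = -0.04384.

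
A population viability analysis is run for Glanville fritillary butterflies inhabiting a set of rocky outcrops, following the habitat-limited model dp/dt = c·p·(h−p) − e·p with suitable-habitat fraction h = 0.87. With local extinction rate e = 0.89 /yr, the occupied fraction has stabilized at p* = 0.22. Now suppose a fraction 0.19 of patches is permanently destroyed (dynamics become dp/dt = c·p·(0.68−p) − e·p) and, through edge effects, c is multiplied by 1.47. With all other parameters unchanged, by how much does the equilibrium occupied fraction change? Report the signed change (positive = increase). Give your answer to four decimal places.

0.0178

Balance c(h−p*) = e gives c = e/(0.87 − 0.22000) = 0.89/0.65000 = 1.36923.
New p* = 0.68 − e/c = 0.68 − 0.89000/2.01277 = 0.23782.
Δp* = 0.23782 − 0.22000 = +0.01782.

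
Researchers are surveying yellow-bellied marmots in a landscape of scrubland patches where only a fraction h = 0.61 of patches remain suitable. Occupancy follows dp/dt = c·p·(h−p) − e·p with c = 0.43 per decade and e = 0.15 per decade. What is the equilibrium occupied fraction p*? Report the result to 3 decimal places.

0.261

Setting dp/dt = 0 and dividing by p* gives c·(h−p*) = e.
So p* = h − e/c = 0.61 − 0.15/0.43 = 0.61 − 0.3488 = 0.2612.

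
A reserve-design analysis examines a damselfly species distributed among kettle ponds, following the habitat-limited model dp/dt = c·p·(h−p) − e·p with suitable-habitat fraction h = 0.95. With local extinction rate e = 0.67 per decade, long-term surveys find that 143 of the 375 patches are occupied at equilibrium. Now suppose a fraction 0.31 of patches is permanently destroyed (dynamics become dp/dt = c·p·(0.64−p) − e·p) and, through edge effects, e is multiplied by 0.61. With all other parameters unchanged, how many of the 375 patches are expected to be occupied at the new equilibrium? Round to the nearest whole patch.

Observed p* = 143/375 = 0.38133.
Balance c(h−p*) = e gives c = e/(0.95 − 0.38133) = 0.67/0.56867 = 1.17819.
New p* = 0.64 − e/c = 0.64 − 0.40870/1.17819 = 0.29311.
Expected occupied = 375 × 0.29311 = 109.92 ≈ 110.

110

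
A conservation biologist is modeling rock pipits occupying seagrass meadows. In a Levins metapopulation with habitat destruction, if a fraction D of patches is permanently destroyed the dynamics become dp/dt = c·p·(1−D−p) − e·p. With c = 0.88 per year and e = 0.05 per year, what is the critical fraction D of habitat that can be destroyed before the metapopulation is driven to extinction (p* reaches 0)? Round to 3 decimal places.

0.943

The nontrivial equilibrium is p* = (1−D) − e/c; extinction occurs when this hits zero.
So D_crit = 1 − e/c = 1 − 0.05/0.88 = 1 − 0.0568 = 0.9432.
This equals the undisturbed p*, a classic result of Lande's extension.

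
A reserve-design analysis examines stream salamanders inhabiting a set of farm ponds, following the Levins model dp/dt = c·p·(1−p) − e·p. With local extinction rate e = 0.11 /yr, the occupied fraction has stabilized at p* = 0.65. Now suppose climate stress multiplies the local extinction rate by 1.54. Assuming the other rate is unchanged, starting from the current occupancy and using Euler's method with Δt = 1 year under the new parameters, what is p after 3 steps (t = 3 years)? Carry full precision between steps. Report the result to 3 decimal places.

Balance c(1−p*) = e gives c = e/(1 − 0.65000) = 0.11/0.35000 = 0.31429.
Starting from p₀ = 0.65000; update p ← p + (dp/dt)·Δt with the new parameters.
step 1: Δp = -0.03861, p = 0.61139
step 2: Δp = -0.02890, p = 0.58249
step 3: Δp = -0.02224, p = 0.56025

0.560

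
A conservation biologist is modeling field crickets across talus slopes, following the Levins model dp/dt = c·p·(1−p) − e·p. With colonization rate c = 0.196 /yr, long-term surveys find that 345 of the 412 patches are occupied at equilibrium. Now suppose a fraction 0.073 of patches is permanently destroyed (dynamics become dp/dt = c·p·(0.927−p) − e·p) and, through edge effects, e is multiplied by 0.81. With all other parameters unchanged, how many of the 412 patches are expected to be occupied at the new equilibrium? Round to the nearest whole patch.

Observed p* = 345/412 = 0.83738.
Balance c(1−p*) = e gives e = 0.196×(1 − 0.83738) = 0.03187.
New p* = 0.927 − e/c = 0.927 − 0.02581/0.19600 = 0.79532.
Expected occupied = 412 × 0.79532 = 327.67 ≈ 328.

328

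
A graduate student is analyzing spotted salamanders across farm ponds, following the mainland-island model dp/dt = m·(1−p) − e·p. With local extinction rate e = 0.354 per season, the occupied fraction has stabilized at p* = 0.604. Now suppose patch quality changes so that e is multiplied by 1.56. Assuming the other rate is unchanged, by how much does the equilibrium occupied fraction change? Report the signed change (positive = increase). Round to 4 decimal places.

-0.1096

Balance m(1−p*) = e·p* gives m = e·p*/(1−p*) = 0.354×0.60400/0.39600 = 0.53994.
New p* = m/(m+e) = 0.53994/(0.53994+0.55224) = 0.49437.
Δp* = 0.49437 − 0.60400 = -0.10963.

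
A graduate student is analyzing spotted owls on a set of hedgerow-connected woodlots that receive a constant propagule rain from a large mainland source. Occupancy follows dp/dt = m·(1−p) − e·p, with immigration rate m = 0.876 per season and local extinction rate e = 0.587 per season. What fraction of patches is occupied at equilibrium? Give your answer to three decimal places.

0.599

At equilibrium the propagule rain into empty patches balances local extinction: m(1−p*) = e·p*.
p* = m/(m+e) = 0.876/(0.876+0.587) = 0.876/1.4630 = 0.5988.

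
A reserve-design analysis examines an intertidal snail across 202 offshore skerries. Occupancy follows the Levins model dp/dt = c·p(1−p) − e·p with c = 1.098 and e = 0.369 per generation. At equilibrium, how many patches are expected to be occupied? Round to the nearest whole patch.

134

p* = 1 − e/c = 1 − 0.369/1.098 = 0.6639.
Expected occupied patches = N × p* = 202 × 0.6639 = 134.11 ≈ 134.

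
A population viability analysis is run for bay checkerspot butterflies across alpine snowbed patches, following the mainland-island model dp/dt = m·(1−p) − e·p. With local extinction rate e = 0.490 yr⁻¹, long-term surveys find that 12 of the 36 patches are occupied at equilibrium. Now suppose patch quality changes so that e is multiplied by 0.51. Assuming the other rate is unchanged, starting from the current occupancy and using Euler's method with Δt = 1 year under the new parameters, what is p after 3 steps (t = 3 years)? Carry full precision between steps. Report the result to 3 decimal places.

0.474

Observed p* = 12/36 = 0.33333.
Balance m(1−p*) = e·p* gives m = e·p*/(1−p*) = 0.490×0.33333/0.66667 = 0.24500.
Starting from p₀ = 0.33333; update p ← p + (dp/dt)·Δt with the new parameters.
p: 0.33333 → 0.41337  (Δp = +0.08003)
p: 0.41337 → 0.45379  (Δp = +0.04042)
p: 0.45379 → 0.47421  (Δp = +0.02042)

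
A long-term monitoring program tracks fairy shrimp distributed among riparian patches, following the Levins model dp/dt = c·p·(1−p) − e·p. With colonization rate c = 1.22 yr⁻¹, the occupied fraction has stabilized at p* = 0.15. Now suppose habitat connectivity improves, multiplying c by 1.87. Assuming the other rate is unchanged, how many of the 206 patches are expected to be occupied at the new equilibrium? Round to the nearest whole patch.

Balance c(1−p*) = e gives e = 1.22×(1 − 0.15000) = 1.03700.
New p* = 1 − e/c = 1 − 1.03700/2.28140 = 0.54545.
Expected occupied = 206 × 0.54545 = 112.36 ≈ 112.

112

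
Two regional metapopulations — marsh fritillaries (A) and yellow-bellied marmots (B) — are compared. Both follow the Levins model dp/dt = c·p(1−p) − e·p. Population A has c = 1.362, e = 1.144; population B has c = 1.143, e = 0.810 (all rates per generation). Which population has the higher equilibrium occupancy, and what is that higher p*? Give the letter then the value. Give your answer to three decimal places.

A: p*_A = 1 − 1.144/1.362 = 0.1601.
B: p*_B = 1 − 0.810/1.143 = 0.2913.
B is higher at 0.2913.

B, 0.291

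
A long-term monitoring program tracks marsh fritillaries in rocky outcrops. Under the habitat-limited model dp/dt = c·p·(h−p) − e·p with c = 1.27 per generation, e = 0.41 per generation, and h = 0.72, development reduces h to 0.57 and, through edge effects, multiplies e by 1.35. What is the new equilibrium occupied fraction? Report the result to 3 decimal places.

0.134

Before: p* = h − e/c = 0.72 − 0.41/1.27 = 0.72 − 0.3228 = 0.3972.
After: c = 1.27, e = 0.5535, h = 0.57; p* = 0.57 − 0.5535/1.27 = 0.1342.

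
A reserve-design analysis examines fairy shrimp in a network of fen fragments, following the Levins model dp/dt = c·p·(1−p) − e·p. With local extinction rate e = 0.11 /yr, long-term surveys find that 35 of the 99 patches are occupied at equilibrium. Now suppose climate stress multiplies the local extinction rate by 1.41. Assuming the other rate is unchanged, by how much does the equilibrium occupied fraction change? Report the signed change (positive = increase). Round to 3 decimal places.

Observed p* = 35/99 = 0.35354.
Balance c(1−p*) = e gives c = e/(1 − 0.35354) = 0.11/0.64646 = 0.17016.
New p* = 1 − e/c = 1 − 0.15510/0.17016 = 0.08850.
Δp* = 0.08850 − 0.35354 = -0.26504.

-0.265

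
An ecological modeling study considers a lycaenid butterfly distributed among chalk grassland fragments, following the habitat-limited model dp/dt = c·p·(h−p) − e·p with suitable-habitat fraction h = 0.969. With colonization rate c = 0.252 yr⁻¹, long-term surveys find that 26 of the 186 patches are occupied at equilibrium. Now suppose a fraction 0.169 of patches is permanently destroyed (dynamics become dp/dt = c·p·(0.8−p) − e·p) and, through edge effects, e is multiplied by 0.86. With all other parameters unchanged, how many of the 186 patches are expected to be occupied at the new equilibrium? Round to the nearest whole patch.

16

Observed p* = 26/186 = 0.13978.
Balance c(h−p*) = e gives e = 0.252×(0.969 − 0.13978) = 0.20896.
New p* = 0.8 − e/c = 0.8 − 0.17971/0.25200 = 0.08687.
Expected occupied = 186 × 0.08687 = 16.16 ≈ 16.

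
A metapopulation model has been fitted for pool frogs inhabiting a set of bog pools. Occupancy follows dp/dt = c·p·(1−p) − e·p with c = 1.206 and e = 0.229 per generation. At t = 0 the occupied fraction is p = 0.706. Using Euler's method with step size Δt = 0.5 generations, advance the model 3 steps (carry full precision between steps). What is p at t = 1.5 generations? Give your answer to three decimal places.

Update rule: p ← p + [c·p·(1−p) − e·p]·Δt with Δt = 0.5.
step 1: Δp = +0.04432, p = 0.75032
step 2: Δp = +0.02705, p = 0.77738
step 3: Δp = +0.01535, p = 0.79272

0.793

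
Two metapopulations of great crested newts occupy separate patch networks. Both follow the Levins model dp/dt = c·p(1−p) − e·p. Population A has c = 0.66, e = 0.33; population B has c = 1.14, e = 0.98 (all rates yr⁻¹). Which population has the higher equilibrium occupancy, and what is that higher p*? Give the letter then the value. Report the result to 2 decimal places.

A: p*_A = 1 − 0.33/0.66 = 0.5000.
B: p*_B = 1 − 0.98/1.14 = 0.1404.
A is higher at 0.5000.

A, 0.50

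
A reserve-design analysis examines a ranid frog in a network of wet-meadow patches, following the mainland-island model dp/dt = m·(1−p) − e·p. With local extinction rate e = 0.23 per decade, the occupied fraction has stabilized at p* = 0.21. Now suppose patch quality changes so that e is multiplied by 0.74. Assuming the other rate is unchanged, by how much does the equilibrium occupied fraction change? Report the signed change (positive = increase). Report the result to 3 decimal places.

0.054

Balance m(1−p*) = e·p* gives m = e·p*/(1−p*) = 0.23×0.21000/0.79000 = 0.06114.
New p* = m/(m+e) = 0.06114/(0.06114+0.17020) = 0.26429.
Δp* = 0.26429 − 0.21000 = +0.05429.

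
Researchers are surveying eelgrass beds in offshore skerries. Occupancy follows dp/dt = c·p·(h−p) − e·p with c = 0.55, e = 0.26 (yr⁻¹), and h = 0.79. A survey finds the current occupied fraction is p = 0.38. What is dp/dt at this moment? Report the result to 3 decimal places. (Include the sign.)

-0.013

Colonization term: c·p·(h−p) = 0.55×0.38×0.4100 = 0.08569.
Extinction term: e·p = 0.09880.
dp/dt = 0.08569 − 0.09880 = -0.01311.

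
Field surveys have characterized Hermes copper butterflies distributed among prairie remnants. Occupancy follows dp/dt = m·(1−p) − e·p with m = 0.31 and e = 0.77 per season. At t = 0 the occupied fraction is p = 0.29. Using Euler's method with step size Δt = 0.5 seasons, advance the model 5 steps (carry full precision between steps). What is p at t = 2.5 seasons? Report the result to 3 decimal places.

Update rule: p ← p + [m·(1−p) − e·p]·Δt with Δt = 0.5.
step 1: Δp = -0.00160, p = 0.28840
step 2: Δp = -0.00074, p = 0.28766
step 3: Δp = -0.00034, p = 0.28733
step 4: Δp = -0.00016, p = 0.28717
step 5: Δp = -0.00007, p = 0.28710

0.287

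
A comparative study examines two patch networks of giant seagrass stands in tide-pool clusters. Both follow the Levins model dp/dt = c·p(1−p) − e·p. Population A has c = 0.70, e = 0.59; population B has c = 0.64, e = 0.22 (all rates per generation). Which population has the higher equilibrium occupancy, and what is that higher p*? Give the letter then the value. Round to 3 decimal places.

A: p*_A = 1 − 0.59/0.70 = 0.1571.
B: p*_B = 1 − 0.22/0.64 = 0.6562.
B is higher at 0.6562.

B, 0.656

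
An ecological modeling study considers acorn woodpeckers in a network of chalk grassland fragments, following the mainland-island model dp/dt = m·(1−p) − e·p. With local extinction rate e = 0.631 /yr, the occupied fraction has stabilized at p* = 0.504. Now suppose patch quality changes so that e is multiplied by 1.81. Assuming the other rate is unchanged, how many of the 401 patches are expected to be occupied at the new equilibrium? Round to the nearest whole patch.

Balance m(1−p*) = e·p* gives m = e·p*/(1−p*) = 0.631×0.50400/0.49600 = 0.64118.
New p* = m/(m+e) = 0.64118/(0.64118+1.14211) = 0.35955.
Expected occupied = 401 × 0.35955 = 144.18 ≈ 144.

144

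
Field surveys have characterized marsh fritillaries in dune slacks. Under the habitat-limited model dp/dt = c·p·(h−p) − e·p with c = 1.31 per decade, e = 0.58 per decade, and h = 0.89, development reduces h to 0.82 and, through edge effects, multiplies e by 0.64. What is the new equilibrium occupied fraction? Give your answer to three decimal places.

Before: p* = h − e/c = 0.89 − 0.58/1.31 = 0.89 − 0.4427 = 0.4473.
After: c = 1.31, e = 0.3712, h = 0.82; p* = 0.82 − 0.3712/1.31 = 0.5366.

0.537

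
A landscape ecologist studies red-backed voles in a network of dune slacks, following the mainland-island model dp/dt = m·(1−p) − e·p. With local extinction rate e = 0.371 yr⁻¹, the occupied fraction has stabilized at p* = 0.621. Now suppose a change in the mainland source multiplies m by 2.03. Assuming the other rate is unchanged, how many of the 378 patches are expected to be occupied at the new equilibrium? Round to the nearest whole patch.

Balance m(1−p*) = e·p* gives m = e·p*/(1−p*) = 0.371×0.62100/0.37900 = 0.60789.
New p* = m/(m+e) = 1.23402/(1.23402+0.37100) = 0.76885.
Expected occupied = 378 × 0.76885 = 290.63 ≈ 291.

291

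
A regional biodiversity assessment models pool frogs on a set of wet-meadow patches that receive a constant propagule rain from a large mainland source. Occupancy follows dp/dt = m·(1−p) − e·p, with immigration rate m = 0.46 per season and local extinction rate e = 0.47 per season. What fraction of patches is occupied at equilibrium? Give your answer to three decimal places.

At equilibrium the propagule rain into empty patches balances local extinction: m(1−p*) = e·p*.
p* = m/(m+e) = 0.46/(0.46+0.47) = 0.46/0.9300 = 0.4946.

0.495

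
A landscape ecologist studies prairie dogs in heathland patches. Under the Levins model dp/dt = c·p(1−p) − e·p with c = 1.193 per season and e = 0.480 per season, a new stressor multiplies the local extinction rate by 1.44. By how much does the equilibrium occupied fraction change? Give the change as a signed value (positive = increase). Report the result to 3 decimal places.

Before: p* = 1 − 0.480/1.193 = 0.5977.
After the change, c = 1.193, e = 0.6912, so p* = 1 − 0.6912/1.193 = 0.4206.
Δp* = 0.4206 − 0.5977 = -0.1770.

-0.177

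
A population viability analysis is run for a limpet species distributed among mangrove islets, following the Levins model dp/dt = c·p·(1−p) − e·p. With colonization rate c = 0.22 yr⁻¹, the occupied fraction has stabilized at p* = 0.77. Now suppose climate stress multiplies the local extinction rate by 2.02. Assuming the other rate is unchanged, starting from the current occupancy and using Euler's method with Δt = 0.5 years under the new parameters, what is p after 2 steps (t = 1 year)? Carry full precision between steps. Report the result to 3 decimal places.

0.732

Balance c(1−p*) = e gives e = 0.22×(1 − 0.77000) = 0.05060.
Starting from p₀ = 0.77000; update p ← p + (dp/dt)·Δt with the new parameters.
  1  |  dp/dt·Δt = -0.019871  |  p_1 = 0.750129
  2  |  dp/dt·Δt = -0.017718  |  p_2 = 0.732411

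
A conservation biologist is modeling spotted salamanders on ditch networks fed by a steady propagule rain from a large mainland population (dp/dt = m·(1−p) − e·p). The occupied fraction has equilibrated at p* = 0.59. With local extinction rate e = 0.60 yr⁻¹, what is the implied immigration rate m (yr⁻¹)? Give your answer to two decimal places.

At equilibrium m(1−p*) = e·p*, so m = e·p*/(1−p*).
m = 0.60 × 0.59 / 0.4100 = 0.3540/0.4100 = 0.8634.

0.86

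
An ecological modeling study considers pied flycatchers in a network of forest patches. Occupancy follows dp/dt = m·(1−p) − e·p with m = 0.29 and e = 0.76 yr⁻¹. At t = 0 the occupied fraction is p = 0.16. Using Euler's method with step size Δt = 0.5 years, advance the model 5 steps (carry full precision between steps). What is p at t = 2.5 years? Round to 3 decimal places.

0.273

Update rule: p ← p + [m·(1−p) − e·p]·Δt with Δt = 0.5.
t = 0.5: p = 0.16000 + (+0.06100) = 0.22100
t = 1: p = 0.22100 + (+0.02898) = 0.24998
t = 1.5: p = 0.24998 + (+0.01376) = 0.26374
t = 2: p = 0.26374 + (+0.00654) = 0.27028
t = 2.5: p = 0.27028 + (+0.00311) = 0.27338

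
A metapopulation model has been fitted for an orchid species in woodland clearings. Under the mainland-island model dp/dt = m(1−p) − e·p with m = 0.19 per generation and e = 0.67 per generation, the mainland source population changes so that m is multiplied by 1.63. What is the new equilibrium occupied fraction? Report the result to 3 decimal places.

0.316

Before: p* = 0.19/(0.19+0.67) = 0.2209.
After: m = 0.3097, e = 0.67; p* = 0.3097/0.9797 = 0.3161.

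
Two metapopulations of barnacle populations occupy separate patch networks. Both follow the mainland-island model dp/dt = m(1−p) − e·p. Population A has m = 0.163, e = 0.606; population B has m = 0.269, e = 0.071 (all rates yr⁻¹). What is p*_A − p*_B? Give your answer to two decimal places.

-0.58

A: p*_A = m/(m+e) = 0.163/0.7690 = 0.2120.
B: p*_B = 0.269/0.3400 = 0.7912.
p*_A − p*_B = 0.2120 − 0.7912 = -0.5792.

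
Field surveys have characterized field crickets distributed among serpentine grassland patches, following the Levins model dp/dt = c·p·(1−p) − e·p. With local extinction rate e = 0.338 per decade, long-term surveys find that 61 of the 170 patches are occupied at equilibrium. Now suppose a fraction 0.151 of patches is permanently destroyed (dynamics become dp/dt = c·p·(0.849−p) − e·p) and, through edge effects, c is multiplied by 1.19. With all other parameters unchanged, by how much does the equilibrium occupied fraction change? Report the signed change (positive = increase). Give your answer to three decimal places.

-0.049

Observed p* = 61/170 = 0.35882.
Balance c(1−p*) = e gives c = e/(1 − 0.35882) = 0.338/0.64118 = 0.52715.
New p* = 0.849 − e/c = 0.849 − 0.33800/0.62731 = 0.31019.
Δp* = 0.31019 − 0.35882 = -0.04863.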